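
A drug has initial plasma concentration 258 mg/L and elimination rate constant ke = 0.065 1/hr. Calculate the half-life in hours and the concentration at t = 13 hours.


t_half = ln(2) / ke = 0.693147 / 0.065 = 10.66 hr
C(t) = C0 * exp(-ke*t) = 258 * exp(-0.065*13)
C(13) = 110.8 mg/L


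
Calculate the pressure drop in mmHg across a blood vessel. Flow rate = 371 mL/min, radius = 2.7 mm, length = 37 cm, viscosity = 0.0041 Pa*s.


dP = 8*mu*L*Q / (pi*r^4)
Q = 371 mL/min = 6.18333e-06 m^3/s
dP = 449.462 Pa = 449.462 / 133.322 mmHg = 3.371 mmHg


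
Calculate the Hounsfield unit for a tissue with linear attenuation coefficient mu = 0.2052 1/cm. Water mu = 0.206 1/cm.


HU = ((mu_tissue - mu_water) / mu_water) * 1000
HU = ((0.2052 - 0.206) / 0.206) * 1000
HU = -3.883


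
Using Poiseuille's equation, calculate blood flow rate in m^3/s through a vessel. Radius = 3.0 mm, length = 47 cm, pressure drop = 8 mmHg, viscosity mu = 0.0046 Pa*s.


Q = pi*r^4*dP / (8*mu*L)
r = 0.003 m, L = 0.47 m
dP = 8 mmHg = 1066.576 Pa
Q = 1.5692e-05 m^3/s


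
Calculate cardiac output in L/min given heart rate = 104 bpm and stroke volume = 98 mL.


CO = HR * SV
CO = 104 * 98 / 1000
CO = 10.19 L/min


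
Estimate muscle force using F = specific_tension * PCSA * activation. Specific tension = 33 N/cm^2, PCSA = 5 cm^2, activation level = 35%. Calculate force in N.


F = sigma * PCSA * activation
F = 33 * 5 * 0.35
F = 57.75 N


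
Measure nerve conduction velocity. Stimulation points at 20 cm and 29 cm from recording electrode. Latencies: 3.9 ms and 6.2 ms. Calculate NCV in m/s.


Distance = (29 - 20) / 100 = 0.09 m
dt = (6.2 - 3.9) / 1000 = 0.0023 s
NCV = dist / dt = 39.13 m/s


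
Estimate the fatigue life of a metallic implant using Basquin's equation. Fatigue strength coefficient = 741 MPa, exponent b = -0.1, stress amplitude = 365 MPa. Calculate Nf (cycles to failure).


sigma_a = sigma_f' * (2Nf)^b
2Nf = (sigma_a/sigma_f')^(1/b)
2Nf = (365/741)^(1/-0.1)
2Nf = 1189.196
Nf = 594.6


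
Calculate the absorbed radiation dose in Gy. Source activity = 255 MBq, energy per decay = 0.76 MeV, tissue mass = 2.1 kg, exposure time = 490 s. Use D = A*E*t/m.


A = 255 MBq = 2.5500e+08 Bq
E = 0.76 MeV = 1.21752e-13 J
D = A*E*t/m = 2.5500e+08*1.21752e-13*490/2.1
D = 0.007244 Gy


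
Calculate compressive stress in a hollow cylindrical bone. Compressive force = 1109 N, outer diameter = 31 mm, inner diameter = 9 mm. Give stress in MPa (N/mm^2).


A = pi*(r_o^2 - r_i^2)
r_o = 15.5 mm, r_i = 4.5 mm
A = 691.15 mm^2
sigma = F/A = 1109 / 691.15
sigma = 1.605 MPa


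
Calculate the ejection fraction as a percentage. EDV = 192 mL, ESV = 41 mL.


SV = EDV - ESV = 192 - 41 = 151 mL
EF = SV/EDV * 100 = 151/192 * 100
EF = 78.65%


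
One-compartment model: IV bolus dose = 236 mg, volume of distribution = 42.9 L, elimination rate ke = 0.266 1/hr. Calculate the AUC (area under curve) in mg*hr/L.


C0 = Dose/Vd = 236/42.9 = 5.50117 mg/L
AUC = C0/ke = 5.50117/0.266
AUC = 20.68 mg*hr/L


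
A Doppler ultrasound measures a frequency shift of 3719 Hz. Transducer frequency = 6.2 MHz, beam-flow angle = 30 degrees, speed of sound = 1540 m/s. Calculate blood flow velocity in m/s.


v = fd * c / (2 * f0 * cos(theta))
v = 3719 * 1540 / (2 * 6.2000e+06 * cos(30))
v = 0.5333 m/s


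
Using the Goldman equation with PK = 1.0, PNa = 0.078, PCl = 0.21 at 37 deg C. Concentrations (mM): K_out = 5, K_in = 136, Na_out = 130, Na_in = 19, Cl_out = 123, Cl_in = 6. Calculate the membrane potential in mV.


Vm = (RT/F)*ln((PK*Ko + PNa*Nao + PCl*Cli)/(PK*Ki + PNa*Nai + PCl*Clo))
Numer = 16.4, Denom = 163.312
Vm = -61.42 mV


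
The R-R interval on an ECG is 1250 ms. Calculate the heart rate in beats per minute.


HR = 60 / RR_interval(s)
RR = 1250 ms = 1.25 s
HR = 60 / 1.25 = 48 bpm


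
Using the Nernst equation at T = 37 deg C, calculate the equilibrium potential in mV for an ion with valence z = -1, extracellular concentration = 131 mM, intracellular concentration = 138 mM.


E = (RT/(zF)) * ln(C_out/C_in)
T = 37 + 273.15 = 310.15 K
E = (8.314 * 310.15 / (-1 * 96485)) * ln(131/138)
E = 1.391 mV


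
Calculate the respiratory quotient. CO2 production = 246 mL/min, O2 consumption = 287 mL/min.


RQ = VCO2 / VO2
RQ = 246 / 287
RQ = 0.8571


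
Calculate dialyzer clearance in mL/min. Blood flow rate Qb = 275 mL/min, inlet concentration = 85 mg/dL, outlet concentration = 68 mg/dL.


K = Qb * (Cb_in - Cb_out) / Cb_in
K = 275 * (85 - 68) / 85
K = 55 mL/min


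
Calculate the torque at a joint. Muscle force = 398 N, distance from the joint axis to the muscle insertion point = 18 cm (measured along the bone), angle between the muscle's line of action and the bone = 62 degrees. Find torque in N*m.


Torque = F * d * sin(theta)   (moment arm = d*sin(theta))
d = 18 cm = 0.18 m
Torque = 398 * 0.18 * sin(62)
Torque = 63.25 N*m


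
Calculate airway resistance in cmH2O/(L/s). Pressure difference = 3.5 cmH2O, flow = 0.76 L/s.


R = dP / flow
R = 3.5 / 0.76
R = 4.605 cmH2O/(L/s)


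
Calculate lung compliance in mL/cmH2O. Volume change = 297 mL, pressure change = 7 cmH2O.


C = dV / dP
C = 297 / 7
C = 42.43 mL/cmH2O


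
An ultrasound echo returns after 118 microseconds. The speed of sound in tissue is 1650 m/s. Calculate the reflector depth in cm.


depth = c * t / 2
t = 118 us = 1.1800e-04 s
depth = 1650 * 1.1800e-04 / 2
depth = 0.09735 m = 9.735 cm


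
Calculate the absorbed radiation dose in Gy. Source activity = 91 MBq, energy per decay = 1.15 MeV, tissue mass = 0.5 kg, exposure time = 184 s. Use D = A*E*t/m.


A = 91 MBq = 9.1000e+07 Bq
E = 1.15 MeV = 1.8423e-13 J
D = A*E*t/m = 9.1000e+07*1.8423e-13*184/0.5
D = 0.006169 Gy


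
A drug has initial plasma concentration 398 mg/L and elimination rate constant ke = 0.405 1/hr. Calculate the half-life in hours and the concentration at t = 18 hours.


t_half = ln(2) / ke = 0.693147 / 0.405 = 1.711 hr
C(t) = C0 * exp(-ke*t) = 398 * exp(-0.405*18)
C(18) = 0.2716 mg/L


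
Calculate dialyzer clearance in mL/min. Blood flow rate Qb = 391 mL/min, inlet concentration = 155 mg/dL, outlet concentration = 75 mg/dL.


K = Qb * (Cb_in - Cb_out) / Cb_in
K = 391 * (155 - 75) / 155
K = 201.8 mL/min


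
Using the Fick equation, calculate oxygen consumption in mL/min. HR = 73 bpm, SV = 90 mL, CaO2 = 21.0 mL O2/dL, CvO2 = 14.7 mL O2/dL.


CO = HR*SV = 73*90/1000 = 6.57 L/min
a-v O2 diff = 21.0 - 14.7 = 6.3 mL/dL
VO2 = CO * (CaO2-CvO2) * 10 dL/L
VO2 = 6.57 * 6.3 * 10
VO2 = 413.9 mL/min


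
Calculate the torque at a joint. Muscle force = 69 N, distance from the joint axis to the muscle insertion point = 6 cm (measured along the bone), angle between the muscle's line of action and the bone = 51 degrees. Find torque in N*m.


Torque = F * d * sin(theta)   (moment arm = d*sin(theta))
d = 6 cm = 0.06 m
Torque = 69 * 0.06 * sin(51)
Torque = 3.217 N*m


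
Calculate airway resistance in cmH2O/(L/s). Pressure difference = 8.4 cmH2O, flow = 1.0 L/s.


R = dP / flow
R = 8.4 / 1.0
R = 8.4 cmH2O/(L/s)


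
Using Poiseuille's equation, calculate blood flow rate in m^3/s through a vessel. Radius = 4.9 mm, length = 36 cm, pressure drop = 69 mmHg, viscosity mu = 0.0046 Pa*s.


Q = pi*r^4*dP / (8*mu*L)
r = 0.0049 m, L = 0.36 m
dP = 69 mmHg = 9199.218 Pa
Q = 0.001258 m^3/s


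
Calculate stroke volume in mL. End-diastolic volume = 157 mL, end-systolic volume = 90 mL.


SV = EDV - ESV
SV = 157 - 90
SV = 67 mL


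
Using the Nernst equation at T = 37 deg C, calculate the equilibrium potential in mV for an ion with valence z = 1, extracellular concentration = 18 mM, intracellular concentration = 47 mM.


E = (RT/(zF)) * ln(C_out/C_in)
T = 37 + 273.15 = 310.15 K
E = (8.314 * 310.15 / (1 * 96485)) * ln(18/47)
E = -25.65 mV


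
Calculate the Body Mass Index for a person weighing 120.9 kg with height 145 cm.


BMI = weight / height^2
height = 145 cm = 1.45 m
BMI = 120.9 / 1.45^2
BMI = 57.5 kg/m^2


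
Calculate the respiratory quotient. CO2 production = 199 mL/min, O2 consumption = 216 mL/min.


RQ = VCO2 / VO2
RQ = 199 / 216
RQ = 0.9213


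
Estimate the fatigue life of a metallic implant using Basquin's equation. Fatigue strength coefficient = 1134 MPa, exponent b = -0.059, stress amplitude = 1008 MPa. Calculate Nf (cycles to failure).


sigma_a = sigma_f' * (2Nf)^b
2Nf = (sigma_a/sigma_f')^(1/b)
2Nf = (1008/1134)^(1/-0.059)
2Nf = 7.3619338
Nf = 3.681


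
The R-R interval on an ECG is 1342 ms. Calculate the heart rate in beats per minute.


HR = 60 / RR_interval(s)
RR = 1342 ms = 1.342 s
HR = 60 / 1.342 = 44.71 bpm


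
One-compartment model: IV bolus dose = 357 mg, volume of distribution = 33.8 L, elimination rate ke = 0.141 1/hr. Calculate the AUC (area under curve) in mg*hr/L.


C0 = Dose/Vd = 357/33.8 = 10.5621 mg/L
AUC = C0/ke = 10.5621/0.141
AUC = 74.91 mg*hr/L


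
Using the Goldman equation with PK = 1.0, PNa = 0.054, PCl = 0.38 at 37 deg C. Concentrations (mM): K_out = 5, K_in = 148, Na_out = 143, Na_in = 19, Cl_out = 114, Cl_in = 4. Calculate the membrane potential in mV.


Vm = (RT/F)*ln((PK*Ko + PNa*Nao + PCl*Cli)/(PK*Ki + PNa*Nai + PCl*Clo))
Numer = 14.242, Denom = 192.346
Vm = -69.57 mV


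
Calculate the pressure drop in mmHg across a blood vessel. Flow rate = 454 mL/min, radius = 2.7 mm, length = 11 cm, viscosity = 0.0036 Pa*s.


dP = 8*mu*L*Q / (pi*r^4)
Q = 454 mL/min = 7.56667e-06 m^3/s
dP = 143.577 Pa = 143.577 / 133.322 mmHg = 1.077 mmHg


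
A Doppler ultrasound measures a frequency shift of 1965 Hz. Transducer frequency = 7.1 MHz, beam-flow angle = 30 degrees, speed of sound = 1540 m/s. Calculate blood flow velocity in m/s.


v = fd * c / (2 * f0 * cos(theta))
v = 1965 * 1540 / (2 * 7.1000e+06 * cos(30))
v = 0.2461 m/s


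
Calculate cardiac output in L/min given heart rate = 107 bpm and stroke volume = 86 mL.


CO = HR * SV
CO = 107 * 86 / 1000
CO = 9.202 L/min


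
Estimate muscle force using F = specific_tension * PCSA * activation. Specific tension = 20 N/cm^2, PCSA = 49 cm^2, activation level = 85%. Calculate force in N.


F = sigma * PCSA * activation
F = 20 * 49 * 0.85
F = 833 N


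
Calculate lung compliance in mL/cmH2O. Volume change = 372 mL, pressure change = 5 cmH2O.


C = dV / dP
C = 372 / 5
C = 74.4 mL/cmH2O


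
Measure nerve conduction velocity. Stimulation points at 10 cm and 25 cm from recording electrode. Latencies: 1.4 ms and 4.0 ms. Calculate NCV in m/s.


Distance = (25 - 10) / 100 = 0.15 m
dt = (4.0 - 1.4) / 1000 = 0.0026 s
NCV = dist / dt = 57.69 m/s


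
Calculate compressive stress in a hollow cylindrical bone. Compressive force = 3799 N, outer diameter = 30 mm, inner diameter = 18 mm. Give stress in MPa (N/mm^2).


A = pi*(r_o^2 - r_i^2)
r_o = 15 mm, r_i = 9 mm
A = 452.389 mm^2
sigma = F/A = 3799 / 452.389
sigma = 8.398 MPa


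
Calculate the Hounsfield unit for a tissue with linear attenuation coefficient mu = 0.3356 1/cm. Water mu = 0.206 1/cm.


HU = ((mu_tissue - mu_water) / mu_water) * 1000
HU = ((0.3356 - 0.206) / 0.206) * 1000
HU = 629.1


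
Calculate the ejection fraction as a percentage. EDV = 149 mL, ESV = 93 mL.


SV = EDV - ESV = 149 - 93 = 56 mL
EF = SV/EDV * 100 = 56/149 * 100
EF = 37.58%


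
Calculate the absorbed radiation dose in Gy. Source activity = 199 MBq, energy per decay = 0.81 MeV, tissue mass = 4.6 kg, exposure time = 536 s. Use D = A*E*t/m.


A = 199 MBq = 1.9900e+08 Bq
E = 0.81 MeV = 1.29762e-13 J
D = A*E*t/m = 1.9900e+08*1.29762e-13*536/4.6
D = 0.003009 Gy


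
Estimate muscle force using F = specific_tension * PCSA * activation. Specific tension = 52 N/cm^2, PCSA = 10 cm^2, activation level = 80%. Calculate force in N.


F = sigma * PCSA * activation
F = 52 * 10 * 0.8
F = 416 N


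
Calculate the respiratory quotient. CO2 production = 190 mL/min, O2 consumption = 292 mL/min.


RQ = VCO2 / VO2
RQ = 190 / 292
RQ = 0.6507


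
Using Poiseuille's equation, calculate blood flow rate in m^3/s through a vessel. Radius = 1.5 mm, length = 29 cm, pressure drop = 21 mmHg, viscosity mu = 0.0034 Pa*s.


Q = pi*r^4*dP / (8*mu*L)
r = 0.0015 m, L = 0.29 m
dP = 21 mmHg = 2799.762 Pa
Q = 5.6451e-06 m^3/s


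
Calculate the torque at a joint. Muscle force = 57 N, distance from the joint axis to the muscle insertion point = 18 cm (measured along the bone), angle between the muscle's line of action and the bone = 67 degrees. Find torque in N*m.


Torque = F * d * sin(theta)   (moment arm = d*sin(theta))
d = 18 cm = 0.18 m
Torque = 57 * 0.18 * sin(67)
Torque = 9.444 N*m


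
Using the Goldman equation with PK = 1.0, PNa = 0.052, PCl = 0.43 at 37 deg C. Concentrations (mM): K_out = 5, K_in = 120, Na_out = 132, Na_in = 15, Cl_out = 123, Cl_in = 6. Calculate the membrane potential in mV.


Vm = (RT/F)*ln((PK*Ko + PNa*Nao + PCl*Cli)/(PK*Ki + PNa*Nai + PCl*Clo))
Numer = 14.444, Denom = 173.67
Vm = -66.46 mV


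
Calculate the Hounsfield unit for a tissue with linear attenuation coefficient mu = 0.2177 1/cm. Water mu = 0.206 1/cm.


HU = ((mu_tissue - mu_water) / mu_water) * 1000
HU = ((0.2177 - 0.206) / 0.206) * 1000
HU = 56.8


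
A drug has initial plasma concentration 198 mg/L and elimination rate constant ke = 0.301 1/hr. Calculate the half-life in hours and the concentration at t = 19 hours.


t_half = ln(2) / ke = 0.693147 / 0.301 = 2.303 hr
C(t) = C0 * exp(-ke*t) = 198 * exp(-0.301*19)
C(19) = 0.65 mg/L


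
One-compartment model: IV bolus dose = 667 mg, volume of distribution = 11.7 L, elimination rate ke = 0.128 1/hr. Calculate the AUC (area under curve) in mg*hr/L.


C0 = Dose/Vd = 667/11.7 = 57.0085 mg/L
AUC = C0/ke = 57.0085/0.128
AUC = 445.4 mg*hr/L


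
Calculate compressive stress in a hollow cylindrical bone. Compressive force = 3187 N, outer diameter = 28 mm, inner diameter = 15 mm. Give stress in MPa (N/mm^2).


A = pi*(r_o^2 - r_i^2)
r_o = 14 mm, r_i = 7.5 mm
A = 439.038 mm^2
sigma = F/A = 3187 / 439.038
sigma = 7.259 MPa


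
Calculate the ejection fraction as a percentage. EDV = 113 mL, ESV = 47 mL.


SV = EDV - ESV = 113 - 47 = 66 mL
EF = SV/EDV * 100 = 66/113 * 100
EF = 58.41%


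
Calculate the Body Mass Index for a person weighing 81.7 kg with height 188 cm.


BMI = weight / height^2
height = 188 cm = 1.88 m
BMI = 81.7 / 1.88^2
BMI = 23.12 kg/m^2


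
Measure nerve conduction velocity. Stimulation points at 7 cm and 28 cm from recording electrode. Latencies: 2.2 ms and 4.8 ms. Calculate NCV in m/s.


Distance = (28 - 7) / 100 = 0.21 m
dt = (4.8 - 2.2) / 1000 = 0.0026 s
NCV = dist / dt = 80.77 m/s


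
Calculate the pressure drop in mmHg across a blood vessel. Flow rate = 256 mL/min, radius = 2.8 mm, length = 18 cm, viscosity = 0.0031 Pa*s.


dP = 8*mu*L*Q / (pi*r^4)
Q = 256 mL/min = 4.26667e-06 m^3/s
dP = 98.635 Pa = 98.635 / 133.322 mmHg = 0.7398 mmHg


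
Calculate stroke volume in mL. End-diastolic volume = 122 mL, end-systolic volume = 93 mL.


SV = EDV - ESV
SV = 122 - 93
SV = 29 mL


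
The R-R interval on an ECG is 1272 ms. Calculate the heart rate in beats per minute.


HR = 60 / RR_interval(s)
RR = 1272 ms = 1.272 s
HR = 60 / 1.272 = 47.17 bpm


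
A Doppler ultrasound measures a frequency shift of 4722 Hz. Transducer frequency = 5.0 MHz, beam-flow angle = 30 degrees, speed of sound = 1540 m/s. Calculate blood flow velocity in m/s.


v = fd * c / (2 * f0 * cos(theta))
v = 4722 * 1540 / (2 * 5.0000e+06 * cos(30))
v = 0.8397 m/s


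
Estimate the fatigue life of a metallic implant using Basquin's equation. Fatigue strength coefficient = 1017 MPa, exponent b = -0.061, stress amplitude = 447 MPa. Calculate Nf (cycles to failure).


sigma_a = sigma_f' * (2Nf)^b
2Nf = (sigma_a/sigma_f')^(1/b)
2Nf = (447/1017)^(1/-0.061)
2Nf = 712326.62
Nf = 3.562e+05


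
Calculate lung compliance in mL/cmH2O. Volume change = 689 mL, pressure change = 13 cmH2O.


C = dV / dP
C = 689 / 13
C = 53 mL/cmH2O


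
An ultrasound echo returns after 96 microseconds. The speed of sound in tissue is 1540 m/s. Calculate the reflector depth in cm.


depth = c * t / 2
t = 96 us = 9.6000e-05 s
depth = 1540 * 9.6000e-05 / 2
depth = 0.07392 m = 7.392 cm


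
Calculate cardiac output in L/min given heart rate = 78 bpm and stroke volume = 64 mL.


CO = HR * SV
CO = 78 * 64 / 1000
CO = 4.992 L/min


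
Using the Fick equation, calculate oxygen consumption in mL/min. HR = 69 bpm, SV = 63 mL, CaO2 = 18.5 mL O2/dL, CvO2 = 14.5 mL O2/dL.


CO = HR*SV = 69*63/1000 = 4.347 L/min
a-v O2 diff = 18.5 - 14.5 = 4 mL/dL
VO2 = CO * (CaO2-CvO2) * 10 dL/L
VO2 = 4.347 * 4 * 10
VO2 = 173.9 mL/min


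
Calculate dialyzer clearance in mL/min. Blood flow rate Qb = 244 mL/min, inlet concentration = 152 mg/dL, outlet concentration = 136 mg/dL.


K = Qb * (Cb_in - Cb_out) / Cb_in
K = 244 * (152 - 136) / 152
K = 25.68 mL/min


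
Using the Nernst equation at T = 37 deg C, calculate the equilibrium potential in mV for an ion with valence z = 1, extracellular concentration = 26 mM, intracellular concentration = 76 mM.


E = (RT/(zF)) * ln(C_out/C_in)
T = 37 + 273.15 = 310.15 K
E = (8.314 * 310.15 / (1 * 96485)) * ln(26/76)
E = -28.67 mV


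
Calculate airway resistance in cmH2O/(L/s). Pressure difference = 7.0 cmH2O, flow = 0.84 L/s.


R = dP / flow
R = 7.0 / 0.84
R = 8.333 cmH2O/(L/s)


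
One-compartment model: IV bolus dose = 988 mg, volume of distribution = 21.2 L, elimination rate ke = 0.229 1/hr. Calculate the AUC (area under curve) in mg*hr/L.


C0 = Dose/Vd = 988/21.2 = 46.6038 mg/L
AUC = C0/ke = 46.6038/0.229
AUC = 203.5 mg*hr/L


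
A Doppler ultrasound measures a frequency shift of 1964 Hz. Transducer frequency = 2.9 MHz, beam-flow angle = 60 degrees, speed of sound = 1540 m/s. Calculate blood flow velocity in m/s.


v = fd * c / (2 * f0 * cos(theta))
v = 1964 * 1540 / (2 * 2.9000e+06 * cos(60))
v = 1.043 m/s


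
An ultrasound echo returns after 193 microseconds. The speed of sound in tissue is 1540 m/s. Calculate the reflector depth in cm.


depth = c * t / 2
t = 193 us = 1.9300e-04 s
depth = 1540 * 1.9300e-04 / 2
depth = 0.14861 m = 14.861 cm


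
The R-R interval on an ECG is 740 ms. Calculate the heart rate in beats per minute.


HR = 60 / RR_interval(s)
RR = 740 ms = 0.74 s
HR = 60 / 0.74 = 81.08 bpm


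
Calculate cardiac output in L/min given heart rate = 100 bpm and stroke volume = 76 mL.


CO = HR * SV
CO = 100 * 76 / 1000
CO = 7.6 L/min


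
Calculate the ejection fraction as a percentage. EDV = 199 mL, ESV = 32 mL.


SV = EDV - ESV = 199 - 32 = 167 mL
EF = SV/EDV * 100 = 167/199 * 100
EF = 83.92%


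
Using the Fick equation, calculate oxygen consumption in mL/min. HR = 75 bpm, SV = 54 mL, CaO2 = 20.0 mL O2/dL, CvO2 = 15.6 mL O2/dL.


CO = HR*SV = 75*54/1000 = 4.05 L/min
a-v O2 diff = 20.0 - 15.6 = 4.4 mL/dL
VO2 = CO * (CaO2-CvO2) * 10 dL/L
VO2 = 4.05 * 4.4 * 10
VO2 = 178.2 mL/min


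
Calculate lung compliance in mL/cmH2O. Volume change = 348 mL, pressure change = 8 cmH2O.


C = dV / dP
C = 348 / 8
C = 43.5 mL/cmH2O


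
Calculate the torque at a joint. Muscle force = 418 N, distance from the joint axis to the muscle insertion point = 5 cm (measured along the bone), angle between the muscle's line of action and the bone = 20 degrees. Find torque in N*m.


Torque = F * d * sin(theta)   (moment arm = d*sin(theta))
d = 5 cm = 0.05 m
Torque = 418 * 0.05 * sin(20)
Torque = 7.148 N*m


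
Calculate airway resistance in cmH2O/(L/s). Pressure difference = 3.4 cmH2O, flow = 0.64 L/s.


R = dP / flow
R = 3.4 / 0.64
R = 5.312 cmH2O/(L/s)


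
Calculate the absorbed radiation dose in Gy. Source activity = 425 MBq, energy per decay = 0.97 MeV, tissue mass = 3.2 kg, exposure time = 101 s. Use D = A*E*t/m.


A = 425 MBq = 4.2500e+08 Bq
E = 0.97 MeV = 1.55394e-13 J
D = A*E*t/m = 4.2500e+08*1.55394e-13*101/3.2
D = 0.002084 Gy


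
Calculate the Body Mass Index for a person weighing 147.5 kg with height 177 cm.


BMI = weight / height^2
height = 177 cm = 1.77 m
BMI = 147.5 / 1.77^2
BMI = 47.08 kg/m^2


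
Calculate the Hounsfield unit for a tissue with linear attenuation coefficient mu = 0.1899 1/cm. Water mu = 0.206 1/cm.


HU = ((mu_tissue - mu_water) / mu_water) * 1000
HU = ((0.1899 - 0.206) / 0.206) * 1000
HU = -78.16


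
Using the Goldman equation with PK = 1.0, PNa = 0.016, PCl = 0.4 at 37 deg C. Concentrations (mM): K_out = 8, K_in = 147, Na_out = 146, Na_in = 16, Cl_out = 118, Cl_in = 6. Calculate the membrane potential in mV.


Vm = (RT/F)*ln((PK*Ko + PNa*Nao + PCl*Cli)/(PK*Ki + PNa*Nai + PCl*Clo))
Numer = 12.736, Denom = 194.456
Vm = -72.85 mV


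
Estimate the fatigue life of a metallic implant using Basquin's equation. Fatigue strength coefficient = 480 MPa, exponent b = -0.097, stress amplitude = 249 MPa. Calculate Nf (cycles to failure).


sigma_a = sigma_f' * (2Nf)^b
2Nf = (sigma_a/sigma_f')^(1/b)
2Nf = (249/480)^(1/-0.097)
2Nf = 868.11286
Nf = 434.1


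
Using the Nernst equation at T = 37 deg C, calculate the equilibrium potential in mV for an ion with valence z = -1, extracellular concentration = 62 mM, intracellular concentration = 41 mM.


E = (RT/(zF)) * ln(C_out/C_in)
T = 37 + 273.15 = 310.15 K
E = (8.314 * 310.15 / (-1 * 96485)) * ln(62/41)
E = -11.05 mV


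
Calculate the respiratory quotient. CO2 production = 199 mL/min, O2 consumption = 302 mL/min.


RQ = VCO2 / VO2
RQ = 199 / 302
RQ = 0.6589


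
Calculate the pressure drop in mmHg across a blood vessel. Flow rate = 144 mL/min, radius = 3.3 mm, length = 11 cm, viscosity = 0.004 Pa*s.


dP = 8*mu*L*Q / (pi*r^4)
Q = 144 mL/min = 2.4e-06 m^3/s
dP = 22.6751 Pa = 22.6751 / 133.322 mmHg = 0.1701 mmHg


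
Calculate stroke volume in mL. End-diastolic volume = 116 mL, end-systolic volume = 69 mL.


SV = EDV - ESV
SV = 116 - 69
SV = 47 mL


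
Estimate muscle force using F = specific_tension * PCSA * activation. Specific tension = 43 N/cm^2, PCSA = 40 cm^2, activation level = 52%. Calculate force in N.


F = sigma * PCSA * activation
F = 43 * 40 * 0.52
F = 894.4 N


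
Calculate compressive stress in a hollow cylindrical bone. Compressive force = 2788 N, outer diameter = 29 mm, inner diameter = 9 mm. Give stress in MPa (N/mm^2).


A = pi*(r_o^2 - r_i^2)
r_o = 14.5 mm, r_i = 4.5 mm
A = 596.903 mm^2
sigma = F/A = 2788 / 596.903
sigma = 4.671 MPa


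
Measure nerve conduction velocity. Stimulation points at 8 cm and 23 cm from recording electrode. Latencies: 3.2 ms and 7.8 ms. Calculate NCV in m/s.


Distance = (23 - 8) / 100 = 0.15 m
dt = (7.8 - 3.2) / 1000 = 0.0046 s
NCV = dist / dt = 32.61 m/s


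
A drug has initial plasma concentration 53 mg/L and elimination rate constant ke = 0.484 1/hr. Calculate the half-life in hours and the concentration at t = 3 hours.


t_half = ln(2) / ke = 0.693147 / 0.484 = 1.432 hr
C(t) = C0 * exp(-ke*t) = 53 * exp(-0.484*3)
C(3) = 12.41 mg/L


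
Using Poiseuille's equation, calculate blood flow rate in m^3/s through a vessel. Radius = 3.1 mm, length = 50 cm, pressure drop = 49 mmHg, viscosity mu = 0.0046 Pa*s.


Q = pi*r^4*dP / (8*mu*L)
r = 0.0031 m, L = 0.5 m
dP = 49 mmHg = 6532.778 Pa
Q = 1.0301e-04 m^3/s


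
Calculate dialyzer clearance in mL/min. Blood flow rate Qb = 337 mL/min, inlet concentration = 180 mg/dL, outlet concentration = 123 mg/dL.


K = Qb * (Cb_in - Cb_out) / Cb_in
K = 337 * (180 - 123) / 180
K = 106.7 mL/min


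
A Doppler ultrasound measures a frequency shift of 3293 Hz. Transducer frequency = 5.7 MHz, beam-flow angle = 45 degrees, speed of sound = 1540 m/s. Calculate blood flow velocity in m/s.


v = fd * c / (2 * f0 * cos(theta))
v = 3293 * 1540 / (2 * 5.7000e+06 * cos(45))
v = 0.6291 m/s


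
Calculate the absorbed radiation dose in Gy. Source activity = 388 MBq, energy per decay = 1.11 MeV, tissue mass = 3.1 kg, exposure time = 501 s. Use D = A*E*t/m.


A = 388 MBq = 3.8800e+08 Bq
E = 1.11 MeV = 1.77822e-13 J
D = A*E*t/m = 3.8800e+08*1.77822e-13*501/3.1
D = 0.01115 Gy


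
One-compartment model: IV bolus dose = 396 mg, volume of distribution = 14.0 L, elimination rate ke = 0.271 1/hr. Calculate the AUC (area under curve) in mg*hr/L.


C0 = Dose/Vd = 396/14.0 = 28.2857 mg/L
AUC = C0/ke = 28.2857/0.271
AUC = 104.4 mg*hr/L


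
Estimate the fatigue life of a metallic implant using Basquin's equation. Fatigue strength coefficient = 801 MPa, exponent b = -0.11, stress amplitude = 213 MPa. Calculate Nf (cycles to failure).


sigma_a = sigma_f' * (2Nf)^b
2Nf = (sigma_a/sigma_f')^(1/b)
2Nf = (213/801)^(1/-0.11)
2Nf = 169657.06
Nf = 8.483e+04


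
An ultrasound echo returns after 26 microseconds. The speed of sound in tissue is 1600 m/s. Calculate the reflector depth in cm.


depth = c * t / 2
t = 26 us = 2.6000e-05 s
depth = 1600 * 2.6000e-05 / 2
depth = 0.0208 m = 2.08 cm


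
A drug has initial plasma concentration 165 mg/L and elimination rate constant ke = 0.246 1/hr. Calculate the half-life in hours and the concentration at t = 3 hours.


t_half = ln(2) / ke = 0.693147 / 0.246 = 2.818 hr
C(t) = C0 * exp(-ke*t) = 165 * exp(-0.246*3)
C(3) = 78.88 mg/L


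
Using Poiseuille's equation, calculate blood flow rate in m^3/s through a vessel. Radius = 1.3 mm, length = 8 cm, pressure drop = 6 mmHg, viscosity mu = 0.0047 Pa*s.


Q = pi*r^4*dP / (8*mu*L)
r = 0.0013 m, L = 0.08 m
dP = 6 mmHg = 799.932 Pa
Q = 2.3862e-06 m^3/s


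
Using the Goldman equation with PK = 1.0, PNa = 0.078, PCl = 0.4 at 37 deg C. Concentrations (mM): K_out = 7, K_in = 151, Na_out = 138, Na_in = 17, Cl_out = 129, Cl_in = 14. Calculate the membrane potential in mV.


Vm = (RT/F)*ln((PK*Ko + PNa*Nao + PCl*Cli)/(PK*Ki + PNa*Nai + PCl*Clo))
Numer = 23.364, Denom = 203.926
Vm = -57.9 mV


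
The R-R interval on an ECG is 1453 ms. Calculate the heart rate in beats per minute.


HR = 60 / RR_interval(s)
RR = 1453 ms = 1.453 s
HR = 60 / 1.453 = 41.29 bpm


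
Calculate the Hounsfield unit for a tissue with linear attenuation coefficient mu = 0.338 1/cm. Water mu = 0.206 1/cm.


HU = ((mu_tissue - mu_water) / mu_water) * 1000
HU = ((0.338 - 0.206) / 0.206) * 1000
HU = 640.8


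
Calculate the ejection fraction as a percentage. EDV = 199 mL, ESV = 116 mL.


SV = EDV - ESV = 199 - 116 = 83 mL
EF = SV/EDV * 100 = 83/199 * 100
EF = 41.71%


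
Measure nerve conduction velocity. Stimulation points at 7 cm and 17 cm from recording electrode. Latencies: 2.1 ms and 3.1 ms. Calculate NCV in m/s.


Distance = (17 - 7) / 100 = 0.1 m
dt = (3.1 - 2.1) / 1000 = 0.001 s
NCV = dist / dt = 100 m/s


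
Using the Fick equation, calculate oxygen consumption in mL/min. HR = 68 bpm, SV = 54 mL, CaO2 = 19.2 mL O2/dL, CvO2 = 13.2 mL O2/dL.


CO = HR*SV = 68*54/1000 = 3.672 L/min
a-v O2 diff = 19.2 - 13.2 = 6 mL/dL
VO2 = CO * (CaO2-CvO2) * 10 dL/L
VO2 = 3.672 * 6 * 10
VO2 = 220.3 mL/min


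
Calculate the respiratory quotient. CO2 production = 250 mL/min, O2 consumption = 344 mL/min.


RQ = VCO2 / VO2
RQ = 250 / 344
RQ = 0.7267


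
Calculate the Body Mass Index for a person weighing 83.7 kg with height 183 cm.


BMI = weight / height^2
height = 183 cm = 1.83 m
BMI = 83.7 / 1.83^2
BMI = 24.99 kg/m^2


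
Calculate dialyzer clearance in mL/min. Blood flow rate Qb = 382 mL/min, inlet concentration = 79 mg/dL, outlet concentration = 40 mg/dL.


K = Qb * (Cb_in - Cb_out) / Cb_in
K = 382 * (79 - 40) / 79
K = 188.6 mL/min


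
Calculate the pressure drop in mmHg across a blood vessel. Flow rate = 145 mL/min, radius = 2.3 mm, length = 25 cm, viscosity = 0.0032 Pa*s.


dP = 8*mu*L*Q / (pi*r^4)
Q = 145 mL/min = 2.41667e-06 m^3/s
dP = 175.928 Pa = 175.928 / 133.322 mmHg = 1.32 mmHg


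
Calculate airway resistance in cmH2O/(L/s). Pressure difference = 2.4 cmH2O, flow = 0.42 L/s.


R = dP / flow
R = 2.4 / 0.42
R = 5.714 cmH2O/(L/s)


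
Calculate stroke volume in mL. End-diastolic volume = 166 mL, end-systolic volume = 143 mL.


SV = EDV - ESV
SV = 166 - 143
SV = 23 mL


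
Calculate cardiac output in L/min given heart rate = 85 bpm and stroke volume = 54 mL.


CO = HR * SV
CO = 85 * 54 / 1000
CO = 4.59 L/min


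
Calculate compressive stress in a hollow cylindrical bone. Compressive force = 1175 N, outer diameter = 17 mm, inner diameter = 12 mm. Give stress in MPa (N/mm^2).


A = pi*(r_o^2 - r_i^2)
r_o = 8.5 mm, r_i = 6 mm
A = 113.883 mm^2
sigma = F/A = 1175 / 113.883
sigma = 10.32 MPa


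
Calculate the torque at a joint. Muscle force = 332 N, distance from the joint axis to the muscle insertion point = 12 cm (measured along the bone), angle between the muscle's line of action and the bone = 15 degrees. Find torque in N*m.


Torque = F * d * sin(theta)   (moment arm = d*sin(theta))
d = 12 cm = 0.12 m
Torque = 332 * 0.12 * sin(15)
Torque = 10.31 N*m


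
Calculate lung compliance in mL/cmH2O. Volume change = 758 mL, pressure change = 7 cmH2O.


C = dV / dP
C = 758 / 7
C = 108.3 mL/cmH2O


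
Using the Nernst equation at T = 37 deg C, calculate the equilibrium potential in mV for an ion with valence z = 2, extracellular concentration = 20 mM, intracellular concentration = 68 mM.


E = (RT/(zF)) * ln(C_out/C_in)
T = 37 + 273.15 = 310.15 K
E = (8.314 * 310.15 / (2 * 96485)) * ln(20/68)
E = -16.35 mV


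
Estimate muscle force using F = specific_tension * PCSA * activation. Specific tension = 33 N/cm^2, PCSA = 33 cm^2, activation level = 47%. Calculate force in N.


F = sigma * PCSA * activation
F = 33 * 33 * 0.47
F = 511.8 N


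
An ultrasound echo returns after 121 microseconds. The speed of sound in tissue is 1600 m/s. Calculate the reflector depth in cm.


depth = c * t / 2
t = 121 us = 1.2100e-04 s
depth = 1600 * 1.2100e-04 / 2
depth = 0.0968 m = 9.68 cm


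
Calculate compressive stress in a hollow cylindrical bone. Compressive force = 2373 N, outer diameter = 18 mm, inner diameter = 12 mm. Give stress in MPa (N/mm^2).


A = pi*(r_o^2 - r_i^2)
r_o = 9 mm, r_i = 6 mm
A = 141.372 mm^2
sigma = F/A = 2373 / 141.372
sigma = 16.79 MPa


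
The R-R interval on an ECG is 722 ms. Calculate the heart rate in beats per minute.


HR = 60 / RR_interval(s)
RR = 722 ms = 0.722 s
HR = 60 / 0.722 = 83.1 bpm


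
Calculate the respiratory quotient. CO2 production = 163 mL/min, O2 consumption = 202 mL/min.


RQ = VCO2 / VO2
RQ = 163 / 202
RQ = 0.8069


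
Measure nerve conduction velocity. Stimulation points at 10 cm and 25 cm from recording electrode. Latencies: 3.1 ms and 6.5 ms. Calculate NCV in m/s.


Distance = (25 - 10) / 100 = 0.15 m
dt = (6.5 - 3.1) / 1000 = 0.0034 s
NCV = dist / dt = 44.12 m/s


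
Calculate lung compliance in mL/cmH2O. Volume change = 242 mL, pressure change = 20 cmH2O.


C = dV / dP
C = 242 / 20
C = 12.1 mL/cmH2O


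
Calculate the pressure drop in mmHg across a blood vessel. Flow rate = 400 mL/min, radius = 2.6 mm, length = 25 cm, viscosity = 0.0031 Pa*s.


dP = 8*mu*L*Q / (pi*r^4)
Q = 400 mL/min = 6.66667e-06 m^3/s
dP = 287.91 Pa = 287.91 / 133.322 mmHg = 2.16 mmHg


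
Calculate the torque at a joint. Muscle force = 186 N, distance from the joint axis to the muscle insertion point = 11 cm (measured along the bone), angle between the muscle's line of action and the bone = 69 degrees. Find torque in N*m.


Torque = F * d * sin(theta)   (moment arm = d*sin(theta))
d = 11 cm = 0.11 m
Torque = 186 * 0.11 * sin(69)
Torque = 19.1 N*m


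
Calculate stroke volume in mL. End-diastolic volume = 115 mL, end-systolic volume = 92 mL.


SV = EDV - ESV
SV = 115 - 92
SV = 23 mL


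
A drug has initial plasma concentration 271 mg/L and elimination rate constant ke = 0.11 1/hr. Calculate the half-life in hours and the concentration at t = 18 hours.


t_half = ln(2) / ke = 0.693147 / 0.11 = 6.301 hr
C(t) = C0 * exp(-ke*t) = 271 * exp(-0.11*18)
C(18) = 37.42 mg/L


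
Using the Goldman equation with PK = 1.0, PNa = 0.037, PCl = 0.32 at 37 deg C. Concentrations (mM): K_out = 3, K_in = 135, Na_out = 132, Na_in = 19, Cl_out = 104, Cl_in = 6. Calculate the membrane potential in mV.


Vm = (RT/F)*ln((PK*Ko + PNa*Nao + PCl*Cli)/(PK*Ki + PNa*Nai + PCl*Clo))
Numer = 9.804, Denom = 168.983
Vm = -76.09 mV


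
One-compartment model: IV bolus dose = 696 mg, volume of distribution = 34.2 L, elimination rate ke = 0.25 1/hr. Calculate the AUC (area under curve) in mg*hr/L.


C0 = Dose/Vd = 696/34.2 = 20.3509 mg/L
AUC = C0/ke = 20.3509/0.25
AUC = 81.4 mg*hr/L


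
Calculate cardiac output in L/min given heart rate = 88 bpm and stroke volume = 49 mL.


CO = HR * SV
CO = 88 * 49 / 1000
CO = 4.312 L/min


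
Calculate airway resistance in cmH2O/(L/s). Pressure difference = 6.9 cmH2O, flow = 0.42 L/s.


R = dP / flow
R = 6.9 / 0.42
R = 16.43 cmH2O/(L/s)


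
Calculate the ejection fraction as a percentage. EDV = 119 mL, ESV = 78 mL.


SV = EDV - ESV = 119 - 78 = 41 mL
EF = SV/EDV * 100 = 41/119 * 100
EF = 34.45%


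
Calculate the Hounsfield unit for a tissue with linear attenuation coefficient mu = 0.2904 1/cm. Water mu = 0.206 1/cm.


HU = ((mu_tissue - mu_water) / mu_water) * 1000
HU = ((0.2904 - 0.206) / 0.206) * 1000
HU = 409.7


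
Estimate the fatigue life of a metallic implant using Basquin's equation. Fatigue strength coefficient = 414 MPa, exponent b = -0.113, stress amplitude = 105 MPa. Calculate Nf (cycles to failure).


sigma_a = sigma_f' * (2Nf)^b
2Nf = (sigma_a/sigma_f')^(1/b)
2Nf = (105/414)^(1/-0.113)
2Nf = 187354.48
Nf = 9.368e+04


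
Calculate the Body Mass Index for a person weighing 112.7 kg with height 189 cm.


BMI = weight / height^2
height = 189 cm = 1.89 m
BMI = 112.7 / 1.89^2
BMI = 31.55 kg/m^2


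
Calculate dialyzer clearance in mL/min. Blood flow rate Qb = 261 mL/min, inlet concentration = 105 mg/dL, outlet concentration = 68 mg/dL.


K = Qb * (Cb_in - Cb_out) / Cb_in
K = 261 * (105 - 68) / 105
K = 91.97 mL/min


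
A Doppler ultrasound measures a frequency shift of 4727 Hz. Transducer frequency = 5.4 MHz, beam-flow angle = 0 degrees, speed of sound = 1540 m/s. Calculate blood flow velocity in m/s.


v = fd * c / (2 * f0 * cos(theta))
v = 4727 * 1540 / (2 * 5.4000e+06 * cos(0))
v = 0.674 m/s


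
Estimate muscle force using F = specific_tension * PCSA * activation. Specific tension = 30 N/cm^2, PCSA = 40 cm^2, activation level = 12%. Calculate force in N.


F = sigma * PCSA * activation
F = 30 * 40 * 0.12
F = 144 N


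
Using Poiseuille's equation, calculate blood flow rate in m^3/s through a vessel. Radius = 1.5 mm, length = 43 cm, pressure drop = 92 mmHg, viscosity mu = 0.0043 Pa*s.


Q = pi*r^4*dP / (8*mu*L)
r = 0.0015 m, L = 0.43 m
dP = 92 mmHg = 12265.624 Pa
Q = 1.3188e-05 m^3/s


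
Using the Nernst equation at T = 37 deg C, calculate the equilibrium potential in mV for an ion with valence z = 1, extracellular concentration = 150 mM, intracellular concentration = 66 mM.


E = (RT/(zF)) * ln(C_out/C_in)
T = 37 + 273.15 = 310.15 K
E = (8.314 * 310.15 / (1 * 96485)) * ln(150/66)
E = 21.94 mV


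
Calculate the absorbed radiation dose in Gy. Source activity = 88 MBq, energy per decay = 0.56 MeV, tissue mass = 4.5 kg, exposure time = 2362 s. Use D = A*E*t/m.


A = 88 MBq = 8.8000e+07 Bq
E = 0.56 MeV = 8.9712e-14 J
D = A*E*t/m = 8.8000e+07*8.9712e-14*2362/4.5
D = 0.004144 Gy


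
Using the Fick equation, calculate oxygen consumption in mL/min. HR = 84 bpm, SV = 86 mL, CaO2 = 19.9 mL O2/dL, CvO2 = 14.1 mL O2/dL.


CO = HR*SV = 84*86/1000 = 7.224 L/min
a-v O2 diff = 19.9 - 14.1 = 5.8 mL/dL
VO2 = CO * (CaO2-CvO2) * 10 dL/L
VO2 = 7.224 * 5.8 * 10
VO2 = 419 mL/min


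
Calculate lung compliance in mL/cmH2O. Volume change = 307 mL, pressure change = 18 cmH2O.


C = dV / dP
C = 307 / 18
C = 17.06 mL/cmH2O


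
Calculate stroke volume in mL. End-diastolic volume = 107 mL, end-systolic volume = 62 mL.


SV = EDV - ESV
SV = 107 - 62
SV = 45 mL


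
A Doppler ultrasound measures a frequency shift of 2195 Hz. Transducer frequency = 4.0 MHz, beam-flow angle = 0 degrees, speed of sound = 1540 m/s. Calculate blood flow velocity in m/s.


v = fd * c / (2 * f0 * cos(theta))
v = 2195 * 1540 / (2 * 4.0000e+06 * cos(0))
v = 0.4225 m/s


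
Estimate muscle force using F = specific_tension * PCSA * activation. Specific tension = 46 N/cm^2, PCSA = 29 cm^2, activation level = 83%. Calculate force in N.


F = sigma * PCSA * activation
F = 46 * 29 * 0.83
F = 1107 N


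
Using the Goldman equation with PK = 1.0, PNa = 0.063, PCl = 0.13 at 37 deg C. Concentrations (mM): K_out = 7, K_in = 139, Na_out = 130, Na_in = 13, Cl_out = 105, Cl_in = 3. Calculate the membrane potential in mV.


Vm = (RT/F)*ln((PK*Ko + PNa*Nao + PCl*Cli)/(PK*Ki + PNa*Nai + PCl*Clo))
Numer = 15.58, Denom = 153.469
Vm = -61.13 mV


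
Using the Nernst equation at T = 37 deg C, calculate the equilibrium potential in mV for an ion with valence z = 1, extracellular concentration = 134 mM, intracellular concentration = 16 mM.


E = (RT/(zF)) * ln(C_out/C_in)
T = 37 + 273.15 = 310.15 K
E = (8.314 * 310.15 / (1 * 96485)) * ln(134/16)
E = 56.8 mV


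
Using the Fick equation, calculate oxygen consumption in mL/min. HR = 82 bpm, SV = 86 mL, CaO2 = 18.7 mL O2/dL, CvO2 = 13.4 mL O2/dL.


CO = HR*SV = 82*86/1000 = 7.052 L/min
a-v O2 diff = 18.7 - 13.4 = 5.3 mL/dL
VO2 = CO * (CaO2-CvO2) * 10 dL/L
VO2 = 7.052 * 5.3 * 10
VO2 = 373.8 mL/min


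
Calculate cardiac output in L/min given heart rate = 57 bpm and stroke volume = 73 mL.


CO = HR * SV
CO = 57 * 73 / 1000
CO = 4.161 L/min


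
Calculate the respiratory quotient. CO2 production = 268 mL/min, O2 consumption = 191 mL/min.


RQ = VCO2 / VO2
RQ = 268 / 191
RQ = 1.403


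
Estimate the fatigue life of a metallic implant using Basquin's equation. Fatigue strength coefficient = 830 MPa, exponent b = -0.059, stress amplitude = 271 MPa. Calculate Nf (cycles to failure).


sigma_a = sigma_f' * (2Nf)^b
2Nf = (sigma_a/sigma_f')^(1/b)
2Nf = (271/830)^(1/-0.059)
2Nf = 1.734332e+08
Nf = 8.6717e+07


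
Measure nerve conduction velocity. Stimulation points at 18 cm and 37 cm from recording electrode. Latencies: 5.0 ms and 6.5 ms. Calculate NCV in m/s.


Distance = (37 - 18) / 100 = 0.19 m
dt = (6.5 - 5.0) / 1000 = 0.0015 s
NCV = dist / dt = 126.7 m/s


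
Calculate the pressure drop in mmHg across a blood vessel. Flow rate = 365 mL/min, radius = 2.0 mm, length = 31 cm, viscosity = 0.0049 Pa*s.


dP = 8*mu*L*Q / (pi*r^4)
Q = 365 mL/min = 6.08333e-06 m^3/s
dP = 1470.68 Pa = 1470.68 / 133.322 mmHg = 11.03 mmHg


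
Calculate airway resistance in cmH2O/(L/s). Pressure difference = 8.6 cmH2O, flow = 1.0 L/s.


R = dP / flow
R = 8.6 / 1.0
R = 8.6 cmH2O/(L/s)


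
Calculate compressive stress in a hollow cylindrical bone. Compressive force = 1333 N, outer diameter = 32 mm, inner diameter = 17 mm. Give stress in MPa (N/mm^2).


A = pi*(r_o^2 - r_i^2)
r_o = 16 mm, r_i = 8.5 mm
A = 577.268 mm^2
sigma = F/A = 1333 / 577.268
sigma = 2.309 MPa


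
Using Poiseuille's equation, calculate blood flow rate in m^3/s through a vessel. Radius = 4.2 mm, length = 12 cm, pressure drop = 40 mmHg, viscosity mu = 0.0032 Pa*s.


Q = pi*r^4*dP / (8*mu*L)
r = 0.0042 m, L = 0.12 m
dP = 40 mmHg = 5332.88 Pa
Q = 0.001697 m^3/s


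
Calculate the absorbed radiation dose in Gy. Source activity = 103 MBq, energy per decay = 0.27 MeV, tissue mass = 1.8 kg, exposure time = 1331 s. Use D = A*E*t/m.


A = 103 MBq = 1.0300e+08 Bq
E = 0.27 MeV = 4.3254e-14 J
D = A*E*t/m = 1.0300e+08*4.3254e-14*1331/1.8
D = 0.003294 Gy


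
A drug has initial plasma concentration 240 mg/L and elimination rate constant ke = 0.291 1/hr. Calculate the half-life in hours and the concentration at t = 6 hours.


t_half = ln(2) / ke = 0.693147 / 0.291 = 2.382 hr
C(t) = C0 * exp(-ke*t) = 240 * exp(-0.291*6)
C(6) = 41.87 mg/L
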